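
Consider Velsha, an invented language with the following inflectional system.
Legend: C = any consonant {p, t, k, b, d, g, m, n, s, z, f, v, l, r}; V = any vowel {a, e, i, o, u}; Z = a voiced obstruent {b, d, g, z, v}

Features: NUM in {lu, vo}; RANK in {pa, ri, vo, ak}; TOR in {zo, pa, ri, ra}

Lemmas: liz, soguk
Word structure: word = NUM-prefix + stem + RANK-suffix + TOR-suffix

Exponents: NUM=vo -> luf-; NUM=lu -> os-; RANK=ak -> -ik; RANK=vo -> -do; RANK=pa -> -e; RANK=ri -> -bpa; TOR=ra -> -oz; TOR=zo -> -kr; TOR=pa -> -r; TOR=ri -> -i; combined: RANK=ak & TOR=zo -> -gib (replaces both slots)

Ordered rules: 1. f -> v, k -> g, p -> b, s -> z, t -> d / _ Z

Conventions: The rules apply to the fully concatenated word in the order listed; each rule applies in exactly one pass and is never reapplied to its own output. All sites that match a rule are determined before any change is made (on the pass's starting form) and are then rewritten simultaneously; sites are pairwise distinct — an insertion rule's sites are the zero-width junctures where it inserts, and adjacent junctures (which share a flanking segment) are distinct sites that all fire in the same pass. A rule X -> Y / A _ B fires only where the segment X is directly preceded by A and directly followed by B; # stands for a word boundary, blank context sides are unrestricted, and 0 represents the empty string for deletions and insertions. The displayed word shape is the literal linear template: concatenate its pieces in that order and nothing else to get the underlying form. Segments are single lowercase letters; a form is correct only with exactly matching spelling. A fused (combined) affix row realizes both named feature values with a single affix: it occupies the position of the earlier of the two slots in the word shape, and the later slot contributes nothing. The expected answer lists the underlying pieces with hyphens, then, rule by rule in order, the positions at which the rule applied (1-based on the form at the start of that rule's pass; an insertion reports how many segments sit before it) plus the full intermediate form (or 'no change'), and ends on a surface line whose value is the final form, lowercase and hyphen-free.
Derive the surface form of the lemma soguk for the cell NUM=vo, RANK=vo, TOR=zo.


underlying: luf-soguk-do-kr
1. f -> v, k -> g, p -> b, s -> z, t -> d / _ Z: fires at position(s) 8: lufsogugdokr
surface: lufsogugdokr


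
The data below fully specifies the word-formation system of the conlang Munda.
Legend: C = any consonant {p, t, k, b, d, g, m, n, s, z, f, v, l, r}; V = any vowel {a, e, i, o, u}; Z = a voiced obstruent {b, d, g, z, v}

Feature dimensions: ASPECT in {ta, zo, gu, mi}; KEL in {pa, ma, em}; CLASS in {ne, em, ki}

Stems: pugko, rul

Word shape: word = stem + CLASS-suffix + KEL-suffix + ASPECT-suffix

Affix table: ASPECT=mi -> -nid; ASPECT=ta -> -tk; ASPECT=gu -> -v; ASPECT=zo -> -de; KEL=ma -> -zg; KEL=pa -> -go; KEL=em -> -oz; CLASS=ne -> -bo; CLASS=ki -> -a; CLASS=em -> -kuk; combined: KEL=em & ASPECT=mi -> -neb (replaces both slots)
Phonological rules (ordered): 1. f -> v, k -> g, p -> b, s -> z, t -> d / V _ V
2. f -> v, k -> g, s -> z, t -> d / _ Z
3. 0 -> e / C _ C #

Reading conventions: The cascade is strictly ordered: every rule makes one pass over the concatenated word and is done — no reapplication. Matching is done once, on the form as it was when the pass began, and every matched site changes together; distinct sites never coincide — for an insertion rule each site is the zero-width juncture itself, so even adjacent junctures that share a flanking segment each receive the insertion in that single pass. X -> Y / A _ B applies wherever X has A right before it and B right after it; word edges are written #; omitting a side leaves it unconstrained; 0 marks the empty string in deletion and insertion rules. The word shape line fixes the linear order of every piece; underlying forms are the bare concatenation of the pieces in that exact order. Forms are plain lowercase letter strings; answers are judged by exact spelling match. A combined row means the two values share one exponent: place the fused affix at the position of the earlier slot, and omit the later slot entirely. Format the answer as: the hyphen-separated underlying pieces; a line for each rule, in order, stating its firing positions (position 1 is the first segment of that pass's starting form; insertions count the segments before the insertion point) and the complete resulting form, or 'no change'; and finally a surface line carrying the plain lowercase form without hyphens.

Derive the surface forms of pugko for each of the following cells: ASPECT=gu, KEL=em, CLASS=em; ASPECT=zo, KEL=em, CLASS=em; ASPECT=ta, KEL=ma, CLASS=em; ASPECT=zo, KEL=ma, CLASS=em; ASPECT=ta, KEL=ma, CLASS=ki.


cell ASPECT=gu, KEL=em, CLASS=em:
underlying: pugko-kuk-oz-v
1. f -> v, k -> g, p -> b, s -> z, t -> d / V _ V: fires at position(s) 6, 8: pugkogugozv
2. f -> v, k -> g, s -> z, t -> d / _ Z: no change
3. 0 -> e / C _ C #: inserts after position(s) 10: pugkogugozev
surface: pugkogugozev

cell ASPECT=zo, KEL=em, CLASS=em:
underlying: pugko-kuk-oz-de
1. f -> v, k -> g, p -> b, s -> z, t -> d / V _ V: fires at position(s) 6, 8: pugkogugozde
2. f -> v, k -> g, s -> z, t -> d / _ Z: no change
3. 0 -> e / C _ C #: no change
surface: pugkogugozde

cell ASPECT=ta, KEL=ma, CLASS=em:
underlying: pugko-kuk-zg-tk
1. f -> v, k -> g, p -> b, s -> z, t -> d / V _ V: fires at position(s) 6: pugkogukzgtk
2. f -> v, k -> g, s -> z, t -> d / _ Z: fires at position(s) 8: pugkogugzgtk
3. 0 -> e / C _ C #: inserts after position(s) 11: pugkogugzgtek
surface: pugkogugzgtek

cell ASPECT=zo, KEL=ma, CLASS=em:
underlying: pugko-kuk-zg-de
1. f -> v, k -> g, p -> b, s -> z, t -> d / V _ V: fires at position(s) 6: pugkogukzgde
2. f -> v, k -> g, s -> z, t -> d / _ Z: fires at position(s) 8: pugkogugzgde
3. 0 -> e / C _ C #: no change
surface: pugkogugzgde

cell ASPECT=ta, KEL=ma, CLASS=ki:
underlying: pugko-a-zg-tk
1. f -> v, k -> g, p -> b, s -> z, t -> d / V _ V: no change
2. f -> v, k -> g, s -> z, t -> d / _ Z: no change
3. 0 -> e / C _ C #: inserts after position(s) 9: pugkoazgtek
surface: pugkoazgtek


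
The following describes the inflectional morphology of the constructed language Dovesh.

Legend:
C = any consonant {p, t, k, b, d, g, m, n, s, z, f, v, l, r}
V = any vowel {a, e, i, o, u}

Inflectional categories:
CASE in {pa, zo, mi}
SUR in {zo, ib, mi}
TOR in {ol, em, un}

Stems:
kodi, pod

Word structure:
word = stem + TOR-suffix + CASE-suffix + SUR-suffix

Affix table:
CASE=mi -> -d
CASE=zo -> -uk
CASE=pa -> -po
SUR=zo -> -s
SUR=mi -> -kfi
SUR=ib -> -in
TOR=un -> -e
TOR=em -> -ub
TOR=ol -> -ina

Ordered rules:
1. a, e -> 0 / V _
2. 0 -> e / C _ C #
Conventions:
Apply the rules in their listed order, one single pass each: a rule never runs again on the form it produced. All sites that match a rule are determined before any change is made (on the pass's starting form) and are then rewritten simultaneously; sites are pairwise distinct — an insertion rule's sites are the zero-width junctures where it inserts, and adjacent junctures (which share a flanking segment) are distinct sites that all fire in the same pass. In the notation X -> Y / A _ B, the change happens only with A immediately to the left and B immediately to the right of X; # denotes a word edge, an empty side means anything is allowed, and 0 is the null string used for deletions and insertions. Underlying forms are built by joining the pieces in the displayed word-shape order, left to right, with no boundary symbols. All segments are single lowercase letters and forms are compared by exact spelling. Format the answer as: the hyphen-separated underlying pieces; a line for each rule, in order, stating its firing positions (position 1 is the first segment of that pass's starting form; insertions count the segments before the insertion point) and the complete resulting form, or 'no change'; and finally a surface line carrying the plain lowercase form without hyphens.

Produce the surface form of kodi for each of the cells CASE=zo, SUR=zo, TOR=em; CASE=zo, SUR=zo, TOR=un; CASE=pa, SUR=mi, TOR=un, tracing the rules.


cell CASE=zo, SUR=zo, TOR=em:
underlying: kodi-ub-uk-s
1. a, e -> 0 / V _: no change
2. 0 -> e / C _ C #: inserts after position(s) 8: kodiubukes
surface: kodiubukes

cell CASE=zo, SUR=zo, TOR=un:
underlying: kodi-e-uk-s
1. a, e -> 0 / V _: fires at position(s) 5: kodiuks
2. 0 -> e / C _ C #: inserts after position(s) 6: kodiukes
surface: kodiukes

cell CASE=pa, SUR=mi, TOR=un:
underlying: kodi-e-po-kfi
1. a, e -> 0 / V _: fires at position(s) 5: kodipokfi
2. 0 -> e / C _ C #: no change
surface: kodipokfi


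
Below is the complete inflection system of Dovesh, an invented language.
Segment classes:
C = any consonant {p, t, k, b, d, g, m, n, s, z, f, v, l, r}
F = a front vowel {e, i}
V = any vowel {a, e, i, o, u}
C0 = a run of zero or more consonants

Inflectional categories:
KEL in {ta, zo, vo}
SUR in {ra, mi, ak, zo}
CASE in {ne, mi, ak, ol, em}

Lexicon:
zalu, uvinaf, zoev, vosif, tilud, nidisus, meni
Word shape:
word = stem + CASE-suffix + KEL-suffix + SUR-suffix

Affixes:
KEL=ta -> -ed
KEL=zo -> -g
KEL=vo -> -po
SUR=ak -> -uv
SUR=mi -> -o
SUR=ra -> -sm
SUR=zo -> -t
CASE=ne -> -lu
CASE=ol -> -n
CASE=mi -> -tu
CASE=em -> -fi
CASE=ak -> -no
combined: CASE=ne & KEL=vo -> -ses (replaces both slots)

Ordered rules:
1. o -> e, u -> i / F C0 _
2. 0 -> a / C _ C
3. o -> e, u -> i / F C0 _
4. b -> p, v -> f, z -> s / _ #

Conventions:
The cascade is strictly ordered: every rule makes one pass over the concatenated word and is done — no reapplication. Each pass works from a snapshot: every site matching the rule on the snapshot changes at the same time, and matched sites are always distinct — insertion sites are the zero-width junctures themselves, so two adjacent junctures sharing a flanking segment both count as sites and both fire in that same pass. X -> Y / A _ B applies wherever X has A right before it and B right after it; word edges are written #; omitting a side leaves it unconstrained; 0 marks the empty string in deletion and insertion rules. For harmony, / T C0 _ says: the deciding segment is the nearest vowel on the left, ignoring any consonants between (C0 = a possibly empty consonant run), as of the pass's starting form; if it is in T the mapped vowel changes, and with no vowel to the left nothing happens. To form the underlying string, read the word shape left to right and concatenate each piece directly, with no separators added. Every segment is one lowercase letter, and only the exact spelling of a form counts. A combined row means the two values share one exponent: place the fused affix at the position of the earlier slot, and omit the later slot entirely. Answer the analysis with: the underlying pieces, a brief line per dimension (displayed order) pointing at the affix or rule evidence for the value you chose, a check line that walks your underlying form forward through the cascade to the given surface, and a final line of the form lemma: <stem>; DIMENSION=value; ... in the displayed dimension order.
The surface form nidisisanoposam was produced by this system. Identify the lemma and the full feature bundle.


underlying: nidisus-no-po-sm
KEL=vo - signalled by the affix -po
SUR=ra - signalled by the affix -sm
CASE=ak - signalled by the affix -no
check: nidisusnoposm -> nidisisnoposm -> nidisisanoposam -> nidisisanoposam -> nidisisanoposam
lemma: nidisus; KEL=vo; SUR=ra; CASE=ak


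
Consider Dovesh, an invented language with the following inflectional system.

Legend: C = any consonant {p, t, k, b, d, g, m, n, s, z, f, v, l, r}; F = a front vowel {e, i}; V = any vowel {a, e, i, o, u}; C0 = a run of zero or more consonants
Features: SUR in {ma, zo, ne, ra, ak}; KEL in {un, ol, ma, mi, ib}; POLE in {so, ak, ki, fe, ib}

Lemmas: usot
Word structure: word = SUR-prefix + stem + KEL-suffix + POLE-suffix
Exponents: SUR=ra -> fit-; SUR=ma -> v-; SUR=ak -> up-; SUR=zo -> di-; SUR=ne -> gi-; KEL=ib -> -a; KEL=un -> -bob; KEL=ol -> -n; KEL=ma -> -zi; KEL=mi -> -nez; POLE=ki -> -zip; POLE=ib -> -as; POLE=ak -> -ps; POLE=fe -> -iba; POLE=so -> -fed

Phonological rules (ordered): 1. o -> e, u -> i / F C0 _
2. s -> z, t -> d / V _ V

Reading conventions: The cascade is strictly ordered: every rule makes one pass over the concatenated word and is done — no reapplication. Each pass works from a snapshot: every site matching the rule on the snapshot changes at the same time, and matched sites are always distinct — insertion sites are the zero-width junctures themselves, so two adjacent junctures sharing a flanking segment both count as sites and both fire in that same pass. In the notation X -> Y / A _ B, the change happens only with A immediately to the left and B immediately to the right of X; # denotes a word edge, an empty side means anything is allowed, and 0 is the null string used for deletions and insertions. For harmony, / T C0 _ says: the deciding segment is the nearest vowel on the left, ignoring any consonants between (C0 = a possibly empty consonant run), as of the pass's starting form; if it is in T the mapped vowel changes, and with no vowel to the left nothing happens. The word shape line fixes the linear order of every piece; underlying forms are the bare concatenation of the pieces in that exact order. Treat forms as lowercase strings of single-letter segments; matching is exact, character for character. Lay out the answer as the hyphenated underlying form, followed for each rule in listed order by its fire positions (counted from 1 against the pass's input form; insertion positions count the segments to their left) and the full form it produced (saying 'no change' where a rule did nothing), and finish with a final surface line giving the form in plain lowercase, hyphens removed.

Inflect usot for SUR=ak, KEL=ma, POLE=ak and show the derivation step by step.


underlying: up-usot-zi-ps
1. o -> e, u -> i / F C0 _: no change
2. s -> z, t -> d / V _ V: fires at position(s) 4: upuzotzips
surface: upuzotzips


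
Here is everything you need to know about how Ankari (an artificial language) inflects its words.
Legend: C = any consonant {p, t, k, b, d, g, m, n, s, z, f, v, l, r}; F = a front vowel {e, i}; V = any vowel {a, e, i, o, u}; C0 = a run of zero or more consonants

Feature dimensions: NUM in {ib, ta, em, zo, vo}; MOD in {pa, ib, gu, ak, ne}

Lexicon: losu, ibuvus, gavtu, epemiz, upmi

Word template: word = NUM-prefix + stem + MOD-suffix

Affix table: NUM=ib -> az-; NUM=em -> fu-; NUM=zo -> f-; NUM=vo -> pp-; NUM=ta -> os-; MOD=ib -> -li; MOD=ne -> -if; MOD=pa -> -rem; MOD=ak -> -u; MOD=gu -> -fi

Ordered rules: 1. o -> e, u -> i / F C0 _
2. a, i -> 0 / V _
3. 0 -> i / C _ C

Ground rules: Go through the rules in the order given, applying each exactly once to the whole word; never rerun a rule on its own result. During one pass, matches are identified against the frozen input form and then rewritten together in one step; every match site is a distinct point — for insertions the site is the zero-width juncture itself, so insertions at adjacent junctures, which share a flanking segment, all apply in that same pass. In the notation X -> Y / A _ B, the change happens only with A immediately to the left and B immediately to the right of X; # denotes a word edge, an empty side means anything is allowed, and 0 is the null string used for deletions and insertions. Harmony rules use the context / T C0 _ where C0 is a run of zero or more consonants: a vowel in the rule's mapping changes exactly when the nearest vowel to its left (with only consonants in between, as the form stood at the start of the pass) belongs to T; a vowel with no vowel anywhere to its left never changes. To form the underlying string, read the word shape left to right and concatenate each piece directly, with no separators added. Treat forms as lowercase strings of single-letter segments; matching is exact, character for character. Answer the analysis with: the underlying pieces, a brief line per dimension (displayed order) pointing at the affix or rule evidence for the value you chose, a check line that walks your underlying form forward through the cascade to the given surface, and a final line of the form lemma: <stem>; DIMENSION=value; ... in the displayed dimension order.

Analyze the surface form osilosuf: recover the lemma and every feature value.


underlying: os-losu-if
NUM=ta - signalled by the affix os-
MOD=ne - signalled by the affix -if
check: oslosuif -> oslosuif -> oslosuf -> osilosuf
lemma: losu; NUM=ta; MOD=ne


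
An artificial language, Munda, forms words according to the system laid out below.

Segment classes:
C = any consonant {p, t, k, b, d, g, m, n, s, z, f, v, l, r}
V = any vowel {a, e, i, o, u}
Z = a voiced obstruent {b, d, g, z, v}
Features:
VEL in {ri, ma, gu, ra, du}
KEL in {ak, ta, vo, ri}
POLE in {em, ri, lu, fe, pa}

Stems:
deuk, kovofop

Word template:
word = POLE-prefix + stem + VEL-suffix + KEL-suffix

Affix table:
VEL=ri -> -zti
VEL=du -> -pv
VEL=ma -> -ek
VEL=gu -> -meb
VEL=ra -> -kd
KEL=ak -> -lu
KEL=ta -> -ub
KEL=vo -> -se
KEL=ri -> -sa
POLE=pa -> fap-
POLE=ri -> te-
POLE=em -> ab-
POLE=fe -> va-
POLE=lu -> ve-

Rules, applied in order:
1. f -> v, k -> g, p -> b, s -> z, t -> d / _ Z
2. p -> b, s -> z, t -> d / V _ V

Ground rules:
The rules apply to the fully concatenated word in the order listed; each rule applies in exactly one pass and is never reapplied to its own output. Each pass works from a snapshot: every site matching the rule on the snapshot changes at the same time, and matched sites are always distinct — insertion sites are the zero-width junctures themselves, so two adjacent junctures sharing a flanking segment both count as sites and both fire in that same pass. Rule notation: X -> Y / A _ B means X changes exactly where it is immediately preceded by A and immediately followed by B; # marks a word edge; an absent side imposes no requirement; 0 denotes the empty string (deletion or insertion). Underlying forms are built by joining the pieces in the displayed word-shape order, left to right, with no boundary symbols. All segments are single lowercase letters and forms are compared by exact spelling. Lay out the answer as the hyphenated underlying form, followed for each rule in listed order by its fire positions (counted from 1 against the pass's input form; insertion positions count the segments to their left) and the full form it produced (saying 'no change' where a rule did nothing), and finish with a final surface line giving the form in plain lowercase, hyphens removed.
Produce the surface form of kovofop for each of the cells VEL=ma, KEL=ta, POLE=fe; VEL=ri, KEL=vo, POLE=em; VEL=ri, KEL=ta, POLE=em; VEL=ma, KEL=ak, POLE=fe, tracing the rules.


cell VEL=ma, KEL=ta, POLE=fe:
underlying: va-kovofop-ek-ub
1. f -> v, k -> g, p -> b, s -> z, t -> d / _ Z: no change
2. p -> b, s -> z, t -> d / V _ V: fires at position(s) 9: vakovofobekub
surface: vakovofobekub

cell VEL=ri, KEL=vo, POLE=em:
underlying: ab-kovofop-zti-se
1. f -> v, k -> g, p -> b, s -> z, t -> d / _ Z: fires at position(s) 9: abkovofobztise
2. p -> b, s -> z, t -> d / V _ V: fires at position(s) 13: abkovofobztize
surface: abkovofobztize

cell VEL=ri, KEL=ta, POLE=em:
underlying: ab-kovofop-zti-ub
1. f -> v, k -> g, p -> b, s -> z, t -> d / _ Z: fires at position(s) 9: abkovofobztiub
2. p -> b, s -> z, t -> d / V _ V: no change
surface: abkovofobztiub

cell VEL=ma, KEL=ak, POLE=fe:
underlying: va-kovofop-ek-lu
1. f -> v, k -> g, p -> b, s -> z, t -> d / _ Z: no change
2. p -> b, s -> z, t -> d / V _ V: fires at position(s) 9: vakovofobeklu
surface: vakovofobeklu


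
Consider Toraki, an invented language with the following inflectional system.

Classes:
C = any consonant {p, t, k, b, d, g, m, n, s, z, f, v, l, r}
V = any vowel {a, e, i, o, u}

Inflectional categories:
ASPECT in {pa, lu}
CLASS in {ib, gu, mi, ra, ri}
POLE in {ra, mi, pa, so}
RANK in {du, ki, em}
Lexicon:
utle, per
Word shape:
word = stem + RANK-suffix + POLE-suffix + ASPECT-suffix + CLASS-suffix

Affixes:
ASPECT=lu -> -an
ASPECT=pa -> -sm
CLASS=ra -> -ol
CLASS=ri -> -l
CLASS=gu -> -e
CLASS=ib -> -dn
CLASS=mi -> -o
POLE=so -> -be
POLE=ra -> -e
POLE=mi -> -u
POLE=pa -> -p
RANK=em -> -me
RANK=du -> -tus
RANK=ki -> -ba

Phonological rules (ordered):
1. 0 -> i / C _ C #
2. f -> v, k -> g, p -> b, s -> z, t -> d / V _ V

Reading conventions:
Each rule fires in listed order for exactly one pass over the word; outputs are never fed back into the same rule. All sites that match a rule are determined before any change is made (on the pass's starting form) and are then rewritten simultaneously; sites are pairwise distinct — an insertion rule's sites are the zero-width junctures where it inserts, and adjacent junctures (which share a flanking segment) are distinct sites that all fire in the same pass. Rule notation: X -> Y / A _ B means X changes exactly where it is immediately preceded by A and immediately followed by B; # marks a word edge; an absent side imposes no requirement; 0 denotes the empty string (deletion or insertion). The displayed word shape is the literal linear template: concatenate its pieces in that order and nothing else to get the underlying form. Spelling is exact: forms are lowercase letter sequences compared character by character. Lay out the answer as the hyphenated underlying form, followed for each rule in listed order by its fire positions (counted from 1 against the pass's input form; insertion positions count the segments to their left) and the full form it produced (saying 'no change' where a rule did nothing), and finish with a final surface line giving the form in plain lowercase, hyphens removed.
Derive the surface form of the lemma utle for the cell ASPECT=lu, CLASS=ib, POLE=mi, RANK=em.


underlying: utle-me-u-an-dn
1. 0 -> i / C _ C #: inserts after position(s) 10: utlemeuandin
2. f -> v, k -> g, p -> b, s -> z, t -> d / V _ V: no change
surface: utlemeuandin


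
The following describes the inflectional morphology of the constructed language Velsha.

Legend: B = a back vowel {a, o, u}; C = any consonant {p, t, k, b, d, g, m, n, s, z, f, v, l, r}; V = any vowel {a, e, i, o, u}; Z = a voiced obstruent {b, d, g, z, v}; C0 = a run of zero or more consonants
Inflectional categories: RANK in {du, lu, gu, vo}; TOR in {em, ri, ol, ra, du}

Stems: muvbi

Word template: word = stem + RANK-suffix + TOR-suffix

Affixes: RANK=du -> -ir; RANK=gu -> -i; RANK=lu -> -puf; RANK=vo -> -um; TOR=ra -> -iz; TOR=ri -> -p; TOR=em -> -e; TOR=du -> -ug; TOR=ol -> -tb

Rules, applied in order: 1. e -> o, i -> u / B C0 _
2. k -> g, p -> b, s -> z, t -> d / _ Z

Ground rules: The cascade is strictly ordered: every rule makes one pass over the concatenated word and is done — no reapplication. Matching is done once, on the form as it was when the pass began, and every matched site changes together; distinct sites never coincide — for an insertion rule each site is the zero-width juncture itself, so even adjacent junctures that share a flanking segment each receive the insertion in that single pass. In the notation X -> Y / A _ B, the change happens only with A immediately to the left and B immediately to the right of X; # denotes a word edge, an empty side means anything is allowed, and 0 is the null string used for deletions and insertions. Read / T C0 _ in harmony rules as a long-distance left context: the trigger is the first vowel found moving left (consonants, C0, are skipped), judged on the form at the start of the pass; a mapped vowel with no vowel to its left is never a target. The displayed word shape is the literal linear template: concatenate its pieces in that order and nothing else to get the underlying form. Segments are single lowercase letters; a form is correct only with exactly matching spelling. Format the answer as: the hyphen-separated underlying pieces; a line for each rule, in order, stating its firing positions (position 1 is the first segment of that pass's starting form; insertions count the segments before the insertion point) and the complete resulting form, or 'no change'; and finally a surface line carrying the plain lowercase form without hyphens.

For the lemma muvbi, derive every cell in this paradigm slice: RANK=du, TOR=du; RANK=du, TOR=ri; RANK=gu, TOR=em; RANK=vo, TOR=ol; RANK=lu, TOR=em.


cell RANK=du, TOR=du:
underlying: muvbi-ir-ug
1. e -> o, i -> u / B C0 _: fires at position(s) 5: muvbuirug
2. k -> g, p -> b, s -> z, t -> d / _ Z: no change
surface: muvbuirug

cell RANK=du, TOR=ri:
underlying: muvbi-ir-p
1. e -> o, i -> u / B C0 _: fires at position(s) 5: muvbuirp
2. k -> g, p -> b, s -> z, t -> d / _ Z: no change
surface: muvbuirp

cell RANK=gu, TOR=em:
underlying: muvbi-i-e
1. e -> o, i -> u / B C0 _: fires at position(s) 5: muvbuie
2. k -> g, p -> b, s -> z, t -> d / _ Z: no change
surface: muvbuie

cell RANK=vo, TOR=ol:
underlying: muvbi-um-tb
1. e -> o, i -> u / B C0 _: fires at position(s) 5: muvbuumtb
2. k -> g, p -> b, s -> z, t -> d / _ Z: fires at position(s) 8: muvbuumdb
surface: muvbuumdb

cell RANK=lu, TOR=em:
underlying: muvbi-puf-e
1. e -> o, i -> u / B C0 _: fires at position(s) 5, 9: muvbupufo
2. k -> g, p -> b, s -> z, t -> d / _ Z: no change
surface: muvbupufo


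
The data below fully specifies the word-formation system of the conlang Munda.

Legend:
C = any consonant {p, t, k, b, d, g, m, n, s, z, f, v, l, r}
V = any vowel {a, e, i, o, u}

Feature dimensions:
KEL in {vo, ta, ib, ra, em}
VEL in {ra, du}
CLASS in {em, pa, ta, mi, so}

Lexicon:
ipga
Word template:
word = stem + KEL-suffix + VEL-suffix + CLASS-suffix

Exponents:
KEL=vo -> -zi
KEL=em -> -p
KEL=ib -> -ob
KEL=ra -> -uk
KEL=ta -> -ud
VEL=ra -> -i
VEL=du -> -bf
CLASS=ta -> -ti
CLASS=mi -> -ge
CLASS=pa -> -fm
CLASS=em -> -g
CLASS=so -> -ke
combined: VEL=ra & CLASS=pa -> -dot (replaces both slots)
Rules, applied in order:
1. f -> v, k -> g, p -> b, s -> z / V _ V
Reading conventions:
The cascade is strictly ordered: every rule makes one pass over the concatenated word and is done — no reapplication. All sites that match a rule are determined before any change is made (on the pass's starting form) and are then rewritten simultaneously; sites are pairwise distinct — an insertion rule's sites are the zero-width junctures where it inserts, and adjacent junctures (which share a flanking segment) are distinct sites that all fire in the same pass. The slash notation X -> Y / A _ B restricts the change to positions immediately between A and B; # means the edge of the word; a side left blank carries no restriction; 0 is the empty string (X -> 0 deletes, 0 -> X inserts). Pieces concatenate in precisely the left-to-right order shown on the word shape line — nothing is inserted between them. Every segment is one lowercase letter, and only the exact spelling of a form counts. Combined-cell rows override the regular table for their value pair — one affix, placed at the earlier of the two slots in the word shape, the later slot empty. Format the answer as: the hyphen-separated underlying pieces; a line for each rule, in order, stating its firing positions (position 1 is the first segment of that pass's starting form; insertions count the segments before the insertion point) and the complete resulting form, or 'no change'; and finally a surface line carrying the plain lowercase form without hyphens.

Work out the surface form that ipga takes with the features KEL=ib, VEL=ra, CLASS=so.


underlying: ipga-ob-i-ke
1. f -> v, k -> g, p -> b, s -> z / V _ V: fires at position(s) 8: ipgaobige
surface: ipgaobige


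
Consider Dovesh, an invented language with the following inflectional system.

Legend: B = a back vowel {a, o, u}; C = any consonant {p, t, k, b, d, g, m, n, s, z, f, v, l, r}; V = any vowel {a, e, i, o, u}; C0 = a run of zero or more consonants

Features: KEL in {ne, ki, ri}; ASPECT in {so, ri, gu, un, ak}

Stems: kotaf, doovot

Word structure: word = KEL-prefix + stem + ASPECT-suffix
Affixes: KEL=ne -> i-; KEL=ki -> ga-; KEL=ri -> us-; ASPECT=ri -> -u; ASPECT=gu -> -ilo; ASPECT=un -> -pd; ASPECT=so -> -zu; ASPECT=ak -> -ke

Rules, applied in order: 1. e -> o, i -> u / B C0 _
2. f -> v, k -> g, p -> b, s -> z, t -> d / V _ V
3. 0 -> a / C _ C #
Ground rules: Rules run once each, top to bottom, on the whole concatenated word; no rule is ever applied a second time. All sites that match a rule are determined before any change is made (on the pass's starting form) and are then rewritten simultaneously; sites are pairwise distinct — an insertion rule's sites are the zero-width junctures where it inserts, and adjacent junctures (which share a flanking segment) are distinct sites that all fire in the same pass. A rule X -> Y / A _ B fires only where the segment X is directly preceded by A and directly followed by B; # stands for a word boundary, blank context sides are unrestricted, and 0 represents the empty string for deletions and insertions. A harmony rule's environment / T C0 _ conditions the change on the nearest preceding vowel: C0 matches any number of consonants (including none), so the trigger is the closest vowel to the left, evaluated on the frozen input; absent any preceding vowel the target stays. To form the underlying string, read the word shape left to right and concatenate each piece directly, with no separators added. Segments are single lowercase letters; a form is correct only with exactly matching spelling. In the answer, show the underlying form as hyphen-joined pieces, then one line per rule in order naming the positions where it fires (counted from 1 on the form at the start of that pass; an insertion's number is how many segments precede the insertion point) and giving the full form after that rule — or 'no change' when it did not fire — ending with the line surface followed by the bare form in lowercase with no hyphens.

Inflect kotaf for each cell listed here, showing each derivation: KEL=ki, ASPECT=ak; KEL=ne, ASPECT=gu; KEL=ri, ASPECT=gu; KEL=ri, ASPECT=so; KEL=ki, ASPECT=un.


cell KEL=ki, ASPECT=ak:
underlying: ga-kotaf-ke
1. e -> o, i -> u / B C0 _: fires at position(s) 9: gakotafko
2. f -> v, k -> g, p -> b, s -> z, t -> d / V _ V: fires at position(s) 3, 5: gagodafko
3. 0 -> a / C _ C #: no change
surface: gagodafko

cell KEL=ne, ASPECT=gu:
underlying: i-kotaf-ilo
1. e -> o, i -> u / B C0 _: fires at position(s) 7: ikotafulo
2. f -> v, k -> g, p -> b, s -> z, t -> d / V _ V: fires at position(s) 2, 4, 6: igodavulo
3. 0 -> a / C _ C #: no change
surface: igodavulo

cell KEL=ri, ASPECT=gu:
underlying: us-kotaf-ilo
1. e -> o, i -> u / B C0 _: fires at position(s) 8: uskotafulo
2. f -> v, k -> g, p -> b, s -> z, t -> d / V _ V: fires at position(s) 5, 7: uskodavulo
3. 0 -> a / C _ C #: no change
surface: uskodavulo

cell KEL=ri, ASPECT=so:
underlying: us-kotaf-zu
1. e -> o, i -> u / B C0 _: no change
2. f -> v, k -> g, p -> b, s -> z, t -> d / V _ V: fires at position(s) 5: uskodafzu
3. 0 -> a / C _ C #: no change
surface: uskodafzu

cell KEL=ki, ASPECT=un:
underlying: ga-kotaf-pd
1. e -> o, i -> u / B C0 _: no change
2. f -> v, k -> g, p -> b, s -> z, t -> d / V _ V: fires at position(s) 3, 5: gagodafpd
3. 0 -> a / C _ C #: inserts after position(s) 8: gagodafpad
surface: gagodafpad


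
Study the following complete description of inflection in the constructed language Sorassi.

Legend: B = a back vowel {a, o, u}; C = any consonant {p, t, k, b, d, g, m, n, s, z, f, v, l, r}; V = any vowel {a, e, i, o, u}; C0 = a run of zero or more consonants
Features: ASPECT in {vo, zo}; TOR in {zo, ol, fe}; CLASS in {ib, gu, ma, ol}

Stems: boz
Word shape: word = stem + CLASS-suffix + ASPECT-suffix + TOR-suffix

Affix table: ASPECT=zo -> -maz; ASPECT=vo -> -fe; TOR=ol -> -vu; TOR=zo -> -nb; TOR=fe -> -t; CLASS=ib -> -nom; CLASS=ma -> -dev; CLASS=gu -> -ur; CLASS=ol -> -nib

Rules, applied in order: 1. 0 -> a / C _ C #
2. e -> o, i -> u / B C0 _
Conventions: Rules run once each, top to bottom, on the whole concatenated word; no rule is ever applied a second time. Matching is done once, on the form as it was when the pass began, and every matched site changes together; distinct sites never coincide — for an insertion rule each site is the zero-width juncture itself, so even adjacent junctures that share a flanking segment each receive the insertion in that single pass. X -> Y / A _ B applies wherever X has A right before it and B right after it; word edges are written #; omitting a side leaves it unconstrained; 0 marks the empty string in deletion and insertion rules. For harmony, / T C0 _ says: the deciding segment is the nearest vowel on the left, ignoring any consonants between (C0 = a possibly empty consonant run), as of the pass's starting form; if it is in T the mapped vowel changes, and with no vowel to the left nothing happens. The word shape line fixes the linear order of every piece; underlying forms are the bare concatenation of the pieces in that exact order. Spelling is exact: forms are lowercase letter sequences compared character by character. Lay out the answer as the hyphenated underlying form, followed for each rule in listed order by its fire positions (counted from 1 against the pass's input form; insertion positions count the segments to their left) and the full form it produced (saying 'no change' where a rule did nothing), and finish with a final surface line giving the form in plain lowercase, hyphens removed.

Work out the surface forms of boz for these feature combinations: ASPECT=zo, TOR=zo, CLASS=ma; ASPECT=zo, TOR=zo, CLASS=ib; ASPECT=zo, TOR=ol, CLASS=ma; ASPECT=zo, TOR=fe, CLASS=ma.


cell ASPECT=zo, TOR=zo, CLASS=ma:
underlying: boz-dev-maz-nb
1. 0 -> a / C _ C #: inserts after position(s) 10: bozdevmaznab
2. e -> o, i -> u / B C0 _: fires at position(s) 5: bozdovmaznab
surface: bozdovmaznab

cell ASPECT=zo, TOR=zo, CLASS=ib:
underlying: boz-nom-maz-nb
1. 0 -> a / C _ C #: inserts after position(s) 10: boznommaznab
2. e -> o, i -> u / B C0 _: no change
surface: boznommaznab

cell ASPECT=zo, TOR=ol, CLASS=ma:
underlying: boz-dev-maz-vu
1. 0 -> a / C _ C #: no change
2. e -> o, i -> u / B C0 _: fires at position(s) 5: bozdovmazvu
surface: bozdovmazvu

cell ASPECT=zo, TOR=fe, CLASS=ma:
underlying: boz-dev-maz-t
1. 0 -> a / C _ C #: inserts after position(s) 9: bozdevmazat
2. e -> o, i -> u / B C0 _: fires at position(s) 5: bozdovmazat
surface: bozdovmazat


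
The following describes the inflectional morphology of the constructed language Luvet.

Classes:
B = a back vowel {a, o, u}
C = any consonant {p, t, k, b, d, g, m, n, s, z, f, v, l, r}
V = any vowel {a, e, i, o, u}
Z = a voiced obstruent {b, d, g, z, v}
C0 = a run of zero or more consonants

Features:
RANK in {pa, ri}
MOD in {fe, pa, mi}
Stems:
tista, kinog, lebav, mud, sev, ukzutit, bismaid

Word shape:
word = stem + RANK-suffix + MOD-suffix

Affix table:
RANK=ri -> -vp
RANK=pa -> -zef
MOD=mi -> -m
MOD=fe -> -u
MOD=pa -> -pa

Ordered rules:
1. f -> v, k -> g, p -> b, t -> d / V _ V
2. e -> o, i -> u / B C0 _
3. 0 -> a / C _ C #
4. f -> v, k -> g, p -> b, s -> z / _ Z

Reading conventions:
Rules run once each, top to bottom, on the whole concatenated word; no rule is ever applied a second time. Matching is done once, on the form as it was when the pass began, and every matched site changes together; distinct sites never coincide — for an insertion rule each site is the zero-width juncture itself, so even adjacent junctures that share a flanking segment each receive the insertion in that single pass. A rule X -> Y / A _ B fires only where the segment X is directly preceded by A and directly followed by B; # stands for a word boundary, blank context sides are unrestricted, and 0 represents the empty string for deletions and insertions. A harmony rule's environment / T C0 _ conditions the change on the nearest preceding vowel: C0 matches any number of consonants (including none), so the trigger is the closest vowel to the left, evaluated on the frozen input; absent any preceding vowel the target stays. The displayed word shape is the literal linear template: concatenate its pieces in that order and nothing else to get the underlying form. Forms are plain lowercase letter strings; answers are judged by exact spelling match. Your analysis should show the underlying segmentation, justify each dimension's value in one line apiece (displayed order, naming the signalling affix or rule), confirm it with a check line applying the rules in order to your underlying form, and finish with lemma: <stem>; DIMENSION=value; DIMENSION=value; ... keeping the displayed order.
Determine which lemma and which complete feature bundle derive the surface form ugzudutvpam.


underlying: ukzutit-vp-m
RANK=ri - signalled by the affix -vp
MOD=mi - signalled by the affix -m
check: ukzutitvpm -> ukzuditvpm -> ukzudutvpm -> ukzudutvpam -> ugzudutvpam
lemma: ukzutit; RANK=ri; MOD=mi


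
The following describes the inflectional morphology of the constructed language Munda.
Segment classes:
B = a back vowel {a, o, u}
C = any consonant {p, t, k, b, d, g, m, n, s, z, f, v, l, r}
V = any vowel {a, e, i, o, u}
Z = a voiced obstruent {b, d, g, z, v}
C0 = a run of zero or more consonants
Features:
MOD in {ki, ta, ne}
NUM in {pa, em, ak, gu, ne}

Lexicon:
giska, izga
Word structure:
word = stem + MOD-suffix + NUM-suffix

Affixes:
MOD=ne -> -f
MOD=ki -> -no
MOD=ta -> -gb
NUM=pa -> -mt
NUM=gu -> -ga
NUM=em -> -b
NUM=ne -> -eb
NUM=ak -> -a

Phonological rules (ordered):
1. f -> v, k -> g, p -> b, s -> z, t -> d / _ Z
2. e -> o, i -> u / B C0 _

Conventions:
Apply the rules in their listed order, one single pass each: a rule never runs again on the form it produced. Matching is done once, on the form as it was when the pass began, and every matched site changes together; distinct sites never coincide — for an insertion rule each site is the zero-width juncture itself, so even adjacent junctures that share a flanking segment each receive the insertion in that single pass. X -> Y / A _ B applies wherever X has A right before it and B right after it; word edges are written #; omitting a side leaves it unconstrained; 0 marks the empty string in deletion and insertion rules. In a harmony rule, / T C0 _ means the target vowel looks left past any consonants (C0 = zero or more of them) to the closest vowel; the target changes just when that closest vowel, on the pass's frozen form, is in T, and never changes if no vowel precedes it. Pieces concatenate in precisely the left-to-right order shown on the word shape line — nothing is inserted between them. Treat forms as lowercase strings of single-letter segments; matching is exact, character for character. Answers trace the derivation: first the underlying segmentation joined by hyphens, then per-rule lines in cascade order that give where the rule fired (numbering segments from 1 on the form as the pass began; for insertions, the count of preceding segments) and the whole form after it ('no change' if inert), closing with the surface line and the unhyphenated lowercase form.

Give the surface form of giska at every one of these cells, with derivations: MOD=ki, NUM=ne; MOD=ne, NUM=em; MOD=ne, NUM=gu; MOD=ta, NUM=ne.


cell MOD=ki, NUM=ne:
underlying: giska-no-eb
1. f -> v, k -> g, p -> b, s -> z, t -> d / _ Z: no change
2. e -> o, i -> u / B C0 _: fires at position(s) 8: giskanoob
surface: giskanoob

cell MOD=ne, NUM=em:
underlying: giska-f-b
1. f -> v, k -> g, p -> b, s -> z, t -> d / _ Z: fires at position(s) 6: giskavb
2. e -> o, i -> u / B C0 _: no change
surface: giskavb

cell MOD=ne, NUM=gu:
underlying: giska-f-ga
1. f -> v, k -> g, p -> b, s -> z, t -> d / _ Z: fires at position(s) 6: giskavga
2. e -> o, i -> u / B C0 _: no change
surface: giskavga

cell MOD=ta, NUM=ne:
underlying: giska-gb-eb
1. f -> v, k -> g, p -> b, s -> z, t -> d / _ Z: no change
2. e -> o, i -> u / B C0 _: fires at position(s) 8: giskagbob
surface: giskagbob


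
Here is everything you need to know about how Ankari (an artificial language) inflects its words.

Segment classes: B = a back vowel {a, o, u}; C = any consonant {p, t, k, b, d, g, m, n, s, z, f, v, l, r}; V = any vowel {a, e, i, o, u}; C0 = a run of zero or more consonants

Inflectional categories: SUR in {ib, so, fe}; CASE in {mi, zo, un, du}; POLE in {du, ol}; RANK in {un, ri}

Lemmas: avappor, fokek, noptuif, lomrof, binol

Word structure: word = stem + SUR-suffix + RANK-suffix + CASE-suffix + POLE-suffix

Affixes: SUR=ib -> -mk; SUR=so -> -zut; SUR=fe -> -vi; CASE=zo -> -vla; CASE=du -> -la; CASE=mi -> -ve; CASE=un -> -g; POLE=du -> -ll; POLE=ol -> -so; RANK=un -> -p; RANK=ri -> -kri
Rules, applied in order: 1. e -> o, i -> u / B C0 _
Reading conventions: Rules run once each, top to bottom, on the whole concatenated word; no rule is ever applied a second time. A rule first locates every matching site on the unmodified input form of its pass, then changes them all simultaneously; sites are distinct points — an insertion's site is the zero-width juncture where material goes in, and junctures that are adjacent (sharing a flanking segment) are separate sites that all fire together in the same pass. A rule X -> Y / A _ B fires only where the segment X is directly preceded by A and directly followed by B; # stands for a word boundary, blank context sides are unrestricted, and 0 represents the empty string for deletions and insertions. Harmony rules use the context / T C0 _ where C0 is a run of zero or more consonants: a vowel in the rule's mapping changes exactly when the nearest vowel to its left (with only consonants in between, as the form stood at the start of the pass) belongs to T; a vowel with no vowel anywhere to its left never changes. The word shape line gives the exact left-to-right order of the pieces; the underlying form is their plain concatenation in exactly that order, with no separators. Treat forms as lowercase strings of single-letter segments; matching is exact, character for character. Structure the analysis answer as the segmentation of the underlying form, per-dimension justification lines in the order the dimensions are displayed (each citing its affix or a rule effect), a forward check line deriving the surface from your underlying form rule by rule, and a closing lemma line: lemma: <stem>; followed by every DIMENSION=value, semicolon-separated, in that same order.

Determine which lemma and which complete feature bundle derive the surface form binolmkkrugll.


underlying: binol-mk-kri-g-ll
SUR=ib - signalled by the affix -mk
CASE=un - signalled by the affix -g
POLE=du - signalled by the affix -ll
RANK=ri - signalled by the affix -kri
check: binolmkkrigll -> binolmkkrugll
lemma: binol; SUR=ib; CASE=un; POLE=du; RANK=ri
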